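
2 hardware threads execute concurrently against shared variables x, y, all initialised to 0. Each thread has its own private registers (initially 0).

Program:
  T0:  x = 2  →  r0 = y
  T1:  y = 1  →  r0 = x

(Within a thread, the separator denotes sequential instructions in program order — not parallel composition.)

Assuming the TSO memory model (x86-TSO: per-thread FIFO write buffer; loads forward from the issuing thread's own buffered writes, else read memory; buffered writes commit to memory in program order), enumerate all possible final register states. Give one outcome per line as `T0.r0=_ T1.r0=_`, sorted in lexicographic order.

outcome vector order: (T0.r0,T1.r0)
|TSO outcomes| = 4

T0.r0=0 T1.r0=0
T0.r0=0 T1.r0=2
T0.r0=1 T1.r0=0
T0.r0=1 T1.r0=2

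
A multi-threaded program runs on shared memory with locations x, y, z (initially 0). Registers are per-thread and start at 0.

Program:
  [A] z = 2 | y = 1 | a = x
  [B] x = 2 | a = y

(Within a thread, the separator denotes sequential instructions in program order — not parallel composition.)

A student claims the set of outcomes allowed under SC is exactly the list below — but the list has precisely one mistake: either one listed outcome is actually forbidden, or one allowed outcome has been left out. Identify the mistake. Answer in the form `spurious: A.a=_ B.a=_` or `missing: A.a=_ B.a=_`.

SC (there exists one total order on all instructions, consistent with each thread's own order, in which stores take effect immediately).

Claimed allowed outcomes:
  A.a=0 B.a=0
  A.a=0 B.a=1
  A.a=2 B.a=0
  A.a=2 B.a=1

outcome vector order: (A.a,B.a)
SC (3): 0/1 2/0 2/1
claimed∖SC = {0/0}

spurious: A.a=0 B.a=0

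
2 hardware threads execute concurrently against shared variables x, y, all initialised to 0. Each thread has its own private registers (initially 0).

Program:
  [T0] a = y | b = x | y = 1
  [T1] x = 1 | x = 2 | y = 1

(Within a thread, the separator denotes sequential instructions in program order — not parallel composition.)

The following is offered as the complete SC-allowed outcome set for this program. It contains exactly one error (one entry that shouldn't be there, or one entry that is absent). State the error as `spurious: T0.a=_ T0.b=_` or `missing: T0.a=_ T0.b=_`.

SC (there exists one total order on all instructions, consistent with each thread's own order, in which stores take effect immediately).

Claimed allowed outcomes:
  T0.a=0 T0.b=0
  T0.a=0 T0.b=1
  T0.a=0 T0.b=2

outcome vector order: (T0.a,T0.b)
[SC] allowed = {00, 01, 02, 12}
SC∖claimed = {12}

missing: T0.a=1 T0.b=2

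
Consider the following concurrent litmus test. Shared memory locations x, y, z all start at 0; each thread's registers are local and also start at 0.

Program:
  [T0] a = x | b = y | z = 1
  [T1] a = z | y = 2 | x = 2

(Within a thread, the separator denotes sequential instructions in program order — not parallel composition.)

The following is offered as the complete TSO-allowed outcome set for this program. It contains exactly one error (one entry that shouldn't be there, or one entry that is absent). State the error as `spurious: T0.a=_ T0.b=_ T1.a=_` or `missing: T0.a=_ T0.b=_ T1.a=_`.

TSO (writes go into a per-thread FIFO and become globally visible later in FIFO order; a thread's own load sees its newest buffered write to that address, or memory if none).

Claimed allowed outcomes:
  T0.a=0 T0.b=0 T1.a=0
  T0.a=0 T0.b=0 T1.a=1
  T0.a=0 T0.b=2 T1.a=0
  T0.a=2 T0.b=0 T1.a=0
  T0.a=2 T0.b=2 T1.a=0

spurious: T0.a=2 T0.b=0 T1.a=0

outcome vector order: (T0.a,T0.b,T1.a)
TSO (4): (0,0,0) (0,0,1) (0,2,0) (2,2,0)
claimed∖TSO = {(2,0,0)}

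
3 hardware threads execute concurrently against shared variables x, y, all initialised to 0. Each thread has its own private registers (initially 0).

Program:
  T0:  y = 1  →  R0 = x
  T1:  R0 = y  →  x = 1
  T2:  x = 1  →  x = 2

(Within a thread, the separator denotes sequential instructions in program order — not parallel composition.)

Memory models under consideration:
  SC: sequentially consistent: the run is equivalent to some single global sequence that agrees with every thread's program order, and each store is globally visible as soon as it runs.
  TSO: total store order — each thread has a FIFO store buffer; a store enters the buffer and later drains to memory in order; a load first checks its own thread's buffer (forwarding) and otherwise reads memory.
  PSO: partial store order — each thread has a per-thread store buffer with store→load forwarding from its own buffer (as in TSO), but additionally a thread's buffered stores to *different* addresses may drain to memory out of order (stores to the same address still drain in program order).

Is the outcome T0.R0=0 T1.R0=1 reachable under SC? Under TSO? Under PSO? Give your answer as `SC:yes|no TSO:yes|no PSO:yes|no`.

outcome vector order: (T0.R0,T1.R0)
under SC → <0 0>; <0 1>; <1 0>; <1 1>; <2 0>; <2 1>
under TSO → <0 0>; <0 1>; <1 0>; <1 1>; <2 0>; <2 1>
under PSO → <0 0>; <0 1>; <1 0>; <1 1>; <2 0>; <2 1>
target <0 1> ∈ {SC,TSO,PSO}

SC:yes TSO:yes PSO:yes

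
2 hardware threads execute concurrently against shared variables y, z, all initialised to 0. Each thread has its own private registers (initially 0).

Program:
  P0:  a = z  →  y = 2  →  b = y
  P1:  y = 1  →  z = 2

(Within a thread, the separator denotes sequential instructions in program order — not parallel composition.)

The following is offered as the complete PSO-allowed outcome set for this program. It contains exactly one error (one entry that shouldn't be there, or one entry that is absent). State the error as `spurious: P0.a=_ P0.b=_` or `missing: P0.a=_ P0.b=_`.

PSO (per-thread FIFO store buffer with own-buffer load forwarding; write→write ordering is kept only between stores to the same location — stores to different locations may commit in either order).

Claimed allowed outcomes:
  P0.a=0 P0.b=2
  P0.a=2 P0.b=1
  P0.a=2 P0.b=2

missing: P0.a=0 P0.b=1

outcome vector order: (P0.a,P0.b)
under PSO → 0/1; 0/2; 2/1; 2/2
PSO∖claimed = {0/1}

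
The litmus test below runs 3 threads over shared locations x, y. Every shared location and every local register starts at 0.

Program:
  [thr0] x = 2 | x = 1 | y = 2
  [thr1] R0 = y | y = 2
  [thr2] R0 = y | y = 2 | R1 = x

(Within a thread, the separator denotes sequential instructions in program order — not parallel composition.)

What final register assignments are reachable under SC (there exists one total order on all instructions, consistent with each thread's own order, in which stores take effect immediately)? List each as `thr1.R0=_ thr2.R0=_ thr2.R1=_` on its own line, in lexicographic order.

thr1.R0=0 thr2.R0=0 thr2.R1=0
thr1.R0=0 thr2.R0=0 thr2.R1=1
thr1.R0=0 thr2.R0=0 thr2.R1=2
thr1.R0=0 thr2.R0=2 thr2.R1=0
thr1.R0=0 thr2.R0=2 thr2.R1=1
thr1.R0=0 thr2.R0=2 thr2.R1=2
thr1.R0=2 thr2.R0=0 thr2.R1=0
thr1.R0=2 thr2.R0=0 thr2.R1=1
thr1.R0=2 thr2.R0=0 thr2.R1=2
thr1.R0=2 thr2.R0=2 thr2.R1=1

outcome vector order: (thr1.R0,thr2.R0,thr2.R1)
|SC outcomes| = 10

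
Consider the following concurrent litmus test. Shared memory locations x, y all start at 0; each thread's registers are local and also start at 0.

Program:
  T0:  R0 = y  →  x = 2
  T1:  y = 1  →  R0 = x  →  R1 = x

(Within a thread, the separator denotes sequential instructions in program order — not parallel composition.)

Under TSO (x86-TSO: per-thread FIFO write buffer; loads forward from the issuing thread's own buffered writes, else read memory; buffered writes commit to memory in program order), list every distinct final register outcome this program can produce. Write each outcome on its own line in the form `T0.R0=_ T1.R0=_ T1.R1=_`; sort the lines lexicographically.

T0.R0=0 T1.R0=0 T1.R1=0
T0.R0=0 T1.R0=0 T1.R1=2
T0.R0=0 T1.R0=2 T1.R1=2
T0.R0=1 T1.R0=0 T1.R1=0
T0.R0=1 T1.R0=0 T1.R1=2
T0.R0=1 T1.R0=2 T1.R1=2

outcome vector order: (T0.R0,T1.R0,T1.R1)
|TSO outcomes| = 6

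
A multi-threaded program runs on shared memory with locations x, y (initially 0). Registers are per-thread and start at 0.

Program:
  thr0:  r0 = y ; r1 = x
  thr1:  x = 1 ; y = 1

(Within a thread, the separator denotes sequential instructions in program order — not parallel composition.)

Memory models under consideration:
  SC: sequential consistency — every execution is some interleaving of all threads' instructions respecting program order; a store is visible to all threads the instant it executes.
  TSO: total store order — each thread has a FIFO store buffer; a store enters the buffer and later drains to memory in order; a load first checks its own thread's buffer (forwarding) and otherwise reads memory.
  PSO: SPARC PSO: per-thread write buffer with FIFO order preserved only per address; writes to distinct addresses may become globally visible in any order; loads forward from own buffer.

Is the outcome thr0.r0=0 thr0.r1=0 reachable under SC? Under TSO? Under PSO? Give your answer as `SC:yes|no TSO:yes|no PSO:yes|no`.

outcome vector order: (thr0.r0,thr0.r1)
SC (3): 00, 01, 11
TSO (3): 00, 01, 11
PSO (4): 00, 01, 10, 11
target 00 ∈ {SC,TSO,PSO}

SC:yes TSO:yes PSO:yes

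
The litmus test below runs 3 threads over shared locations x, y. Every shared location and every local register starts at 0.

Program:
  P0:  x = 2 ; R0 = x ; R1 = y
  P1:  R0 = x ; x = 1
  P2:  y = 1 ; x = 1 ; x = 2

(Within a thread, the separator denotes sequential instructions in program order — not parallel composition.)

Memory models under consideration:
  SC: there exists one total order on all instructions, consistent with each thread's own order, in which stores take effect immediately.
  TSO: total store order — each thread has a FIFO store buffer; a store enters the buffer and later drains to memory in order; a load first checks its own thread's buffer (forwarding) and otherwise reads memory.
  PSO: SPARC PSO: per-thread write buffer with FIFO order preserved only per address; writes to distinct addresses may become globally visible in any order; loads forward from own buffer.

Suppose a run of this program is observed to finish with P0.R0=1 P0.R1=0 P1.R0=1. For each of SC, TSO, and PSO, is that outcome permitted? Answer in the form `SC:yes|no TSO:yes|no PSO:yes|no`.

SC:no TSO:no PSO:yes

outcome vector order: (P0.R0,P0.R1,P1.R0)
SC: 11 outcomes — {100, 102, 110, 111, 112, 200, 201, 202, 210, 211, 212}
TSO: 11 outcomes — {100, 102, 110, 111, 112, 200, 201, 202, 210, 211, 212}
PSO: 12 outcomes — {100, 101, 102, 110, 111, 112, 200, 201, 202, 210, 211, 212}
target 101 ∈ {PSO}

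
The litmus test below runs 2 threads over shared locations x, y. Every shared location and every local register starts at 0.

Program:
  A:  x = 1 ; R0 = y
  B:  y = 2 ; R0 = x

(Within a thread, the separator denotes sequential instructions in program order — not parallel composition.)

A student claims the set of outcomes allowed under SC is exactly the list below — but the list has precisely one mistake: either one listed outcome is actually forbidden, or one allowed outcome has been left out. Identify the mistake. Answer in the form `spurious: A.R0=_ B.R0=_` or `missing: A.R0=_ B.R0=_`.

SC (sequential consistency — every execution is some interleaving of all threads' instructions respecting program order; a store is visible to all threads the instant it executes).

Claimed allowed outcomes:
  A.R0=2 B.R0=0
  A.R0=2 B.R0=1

outcome vector order: (A.R0,B.R0)
[SC] allowed = {0/1 2/0 2/1}
SC∖claimed = {0/1}

missing: A.R0=0 B.R0=1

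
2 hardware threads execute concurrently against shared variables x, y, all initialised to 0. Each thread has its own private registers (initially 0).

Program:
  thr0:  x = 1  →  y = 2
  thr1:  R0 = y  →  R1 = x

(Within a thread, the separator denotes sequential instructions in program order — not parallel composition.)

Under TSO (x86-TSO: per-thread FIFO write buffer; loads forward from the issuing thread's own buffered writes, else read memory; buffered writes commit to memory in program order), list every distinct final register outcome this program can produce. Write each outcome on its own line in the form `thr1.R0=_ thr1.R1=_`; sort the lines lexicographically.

outcome vector order: (thr1.R0,thr1.R1)
|TSO outcomes| = 3

thr1.R0=0 thr1.R1=0
thr1.R0=0 thr1.R1=1
thr1.R0=2 thr1.R1=1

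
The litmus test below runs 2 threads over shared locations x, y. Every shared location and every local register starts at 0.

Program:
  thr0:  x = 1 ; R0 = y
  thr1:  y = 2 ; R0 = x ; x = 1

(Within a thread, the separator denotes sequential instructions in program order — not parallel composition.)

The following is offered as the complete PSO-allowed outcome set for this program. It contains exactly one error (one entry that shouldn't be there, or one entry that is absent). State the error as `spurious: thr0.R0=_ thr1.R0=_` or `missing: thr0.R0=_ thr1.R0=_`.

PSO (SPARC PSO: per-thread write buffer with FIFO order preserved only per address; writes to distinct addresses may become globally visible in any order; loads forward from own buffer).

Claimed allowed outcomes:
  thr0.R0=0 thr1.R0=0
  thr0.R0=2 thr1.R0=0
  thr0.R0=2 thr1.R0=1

missing: thr0.R0=0 thr1.R0=1

outcome vector order: (thr0.R0,thr1.R0)
[PSO] allowed = {00, 01, 20, 21}
PSO∖claimed = {01}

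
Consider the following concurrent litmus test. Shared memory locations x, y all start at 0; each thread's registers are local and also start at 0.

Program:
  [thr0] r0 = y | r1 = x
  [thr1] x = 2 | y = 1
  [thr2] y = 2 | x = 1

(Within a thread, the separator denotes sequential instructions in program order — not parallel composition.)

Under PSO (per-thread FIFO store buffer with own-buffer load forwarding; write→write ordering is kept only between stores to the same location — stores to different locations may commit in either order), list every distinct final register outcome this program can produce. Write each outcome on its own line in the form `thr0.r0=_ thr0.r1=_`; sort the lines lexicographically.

outcome vector order: (thr0.r0,thr0.r1)
|PSO outcomes| = 9

thr0.r0=0 thr0.r1=0
thr0.r0=0 thr0.r1=1
thr0.r0=0 thr0.r1=2
thr0.r0=1 thr0.r1=0
thr0.r0=1 thr0.r1=1
thr0.r0=1 thr0.r1=2
thr0.r0=2 thr0.r1=0
thr0.r0=2 thr0.r1=1
thr0.r0=2 thr0.r1=2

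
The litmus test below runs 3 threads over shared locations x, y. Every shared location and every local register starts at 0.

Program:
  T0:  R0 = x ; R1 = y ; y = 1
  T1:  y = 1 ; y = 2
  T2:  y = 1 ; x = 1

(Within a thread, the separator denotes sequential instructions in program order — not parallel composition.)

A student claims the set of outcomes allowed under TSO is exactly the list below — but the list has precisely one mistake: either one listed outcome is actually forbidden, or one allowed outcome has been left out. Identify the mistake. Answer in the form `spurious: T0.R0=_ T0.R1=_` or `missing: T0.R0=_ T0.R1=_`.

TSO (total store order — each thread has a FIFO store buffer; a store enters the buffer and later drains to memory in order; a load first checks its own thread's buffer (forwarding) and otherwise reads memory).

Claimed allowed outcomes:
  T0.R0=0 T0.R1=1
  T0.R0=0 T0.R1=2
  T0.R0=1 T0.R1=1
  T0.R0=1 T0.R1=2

missing: T0.R0=0 T0.R1=0

outcome vector order: (T0.R0,T0.R1)
TSO (5): (0,0) (0,1) (0,2) (1,1) (1,2)
TSO∖claimed = {(0,0)}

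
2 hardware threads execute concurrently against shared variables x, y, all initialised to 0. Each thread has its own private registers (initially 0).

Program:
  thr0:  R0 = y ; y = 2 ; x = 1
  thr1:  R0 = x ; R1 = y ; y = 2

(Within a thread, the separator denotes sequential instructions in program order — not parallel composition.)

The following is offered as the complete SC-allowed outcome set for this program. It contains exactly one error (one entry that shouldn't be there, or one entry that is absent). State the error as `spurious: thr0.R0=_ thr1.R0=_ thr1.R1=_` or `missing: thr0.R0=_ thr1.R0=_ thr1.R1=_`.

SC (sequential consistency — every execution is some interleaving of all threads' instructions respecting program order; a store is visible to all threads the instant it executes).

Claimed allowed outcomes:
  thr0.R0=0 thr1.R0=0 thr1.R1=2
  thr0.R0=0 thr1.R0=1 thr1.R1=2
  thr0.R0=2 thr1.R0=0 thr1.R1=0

outcome vector order: (thr0.R0,thr1.R0,thr1.R1)
under SC → 0/0/0 0/0/2 0/1/2 2/0/0
SC∖claimed = {0/0/0}

missing: thr0.R0=0 thr1.R0=0 thr1.R1=0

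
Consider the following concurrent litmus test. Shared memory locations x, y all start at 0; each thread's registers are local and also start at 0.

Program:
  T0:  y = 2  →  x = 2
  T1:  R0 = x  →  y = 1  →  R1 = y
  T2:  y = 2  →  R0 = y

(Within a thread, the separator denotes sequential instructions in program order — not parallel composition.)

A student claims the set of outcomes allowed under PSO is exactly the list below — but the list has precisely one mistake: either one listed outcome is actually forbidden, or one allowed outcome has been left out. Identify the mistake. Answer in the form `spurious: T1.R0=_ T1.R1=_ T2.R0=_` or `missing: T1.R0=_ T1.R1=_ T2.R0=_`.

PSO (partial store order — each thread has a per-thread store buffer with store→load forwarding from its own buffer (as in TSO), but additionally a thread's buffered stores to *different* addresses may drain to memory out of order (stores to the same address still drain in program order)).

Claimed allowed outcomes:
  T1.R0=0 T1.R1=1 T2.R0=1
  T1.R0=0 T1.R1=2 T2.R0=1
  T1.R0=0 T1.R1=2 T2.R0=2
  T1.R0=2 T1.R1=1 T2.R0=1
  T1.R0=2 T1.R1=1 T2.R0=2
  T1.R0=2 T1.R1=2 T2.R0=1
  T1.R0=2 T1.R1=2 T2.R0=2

missing: T1.R0=0 T1.R1=1 T2.R0=2

outcome vector order: (T1.R0,T1.R1,T2.R0)
PSO (8): <0 1 1> <0 1 2> <0 2 1> <0 2 2> <2 1 1> <2 1 2> <2 2 1> <2 2 2>
PSO∖claimed = {<0 1 2>}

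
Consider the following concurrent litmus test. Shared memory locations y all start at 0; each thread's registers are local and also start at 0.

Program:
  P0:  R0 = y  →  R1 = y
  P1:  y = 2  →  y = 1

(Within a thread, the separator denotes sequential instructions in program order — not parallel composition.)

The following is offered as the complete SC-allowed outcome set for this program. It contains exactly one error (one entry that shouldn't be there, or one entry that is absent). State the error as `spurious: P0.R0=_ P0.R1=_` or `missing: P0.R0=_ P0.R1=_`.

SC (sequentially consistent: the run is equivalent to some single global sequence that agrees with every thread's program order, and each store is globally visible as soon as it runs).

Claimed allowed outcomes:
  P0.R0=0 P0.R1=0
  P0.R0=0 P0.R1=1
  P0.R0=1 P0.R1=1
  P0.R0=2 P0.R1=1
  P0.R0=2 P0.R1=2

missing: P0.R0=0 P0.R1=2

outcome vector order: (P0.R0,P0.R1)
[SC] allowed = {<0 0>; <0 1>; <0 2>; <1 1>; <2 1>; <2 2>}
SC∖claimed = {<0 2>}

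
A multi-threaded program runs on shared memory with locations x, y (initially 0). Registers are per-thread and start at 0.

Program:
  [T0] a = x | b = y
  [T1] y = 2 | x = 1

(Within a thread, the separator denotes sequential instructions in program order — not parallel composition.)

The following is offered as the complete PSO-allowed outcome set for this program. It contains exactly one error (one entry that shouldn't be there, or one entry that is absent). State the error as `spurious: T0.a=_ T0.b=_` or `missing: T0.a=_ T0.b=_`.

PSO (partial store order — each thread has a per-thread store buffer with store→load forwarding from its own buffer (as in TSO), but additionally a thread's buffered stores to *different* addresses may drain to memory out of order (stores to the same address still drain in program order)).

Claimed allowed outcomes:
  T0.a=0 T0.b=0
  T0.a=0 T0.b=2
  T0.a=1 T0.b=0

outcome vector order: (T0.a,T0.b)
PSO: 4 outcomes — {<0 0>, <0 2>, <1 0>, <1 2>}
PSO∖claimed = {<1 2>}

missing: T0.a=1 T0.b=2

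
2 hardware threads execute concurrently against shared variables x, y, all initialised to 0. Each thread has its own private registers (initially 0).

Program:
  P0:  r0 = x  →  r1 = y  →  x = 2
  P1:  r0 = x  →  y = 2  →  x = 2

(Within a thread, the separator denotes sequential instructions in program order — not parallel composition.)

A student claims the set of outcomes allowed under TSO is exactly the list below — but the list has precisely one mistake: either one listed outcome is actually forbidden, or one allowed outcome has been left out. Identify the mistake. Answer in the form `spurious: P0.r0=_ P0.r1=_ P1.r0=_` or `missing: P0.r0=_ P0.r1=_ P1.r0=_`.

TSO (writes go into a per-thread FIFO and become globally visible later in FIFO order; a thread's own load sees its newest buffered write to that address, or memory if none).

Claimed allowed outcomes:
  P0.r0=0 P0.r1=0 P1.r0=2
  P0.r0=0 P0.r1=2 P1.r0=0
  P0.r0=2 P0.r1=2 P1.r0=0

outcome vector order: (P0.r0,P0.r1,P1.r0)
TSO (4): 000 002 020 220
TSO∖claimed = {000}

missing: P0.r0=0 P0.r1=0 P1.r0=0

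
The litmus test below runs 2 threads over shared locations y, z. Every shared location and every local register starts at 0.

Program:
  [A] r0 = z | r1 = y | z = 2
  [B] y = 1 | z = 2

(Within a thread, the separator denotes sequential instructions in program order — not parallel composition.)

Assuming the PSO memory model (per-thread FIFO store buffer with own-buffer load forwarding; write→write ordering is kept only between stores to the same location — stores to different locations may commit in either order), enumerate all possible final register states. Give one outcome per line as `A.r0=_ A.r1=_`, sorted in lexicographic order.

A.r0=0 A.r1=0
A.r0=0 A.r1=1
A.r0=2 A.r1=0
A.r0=2 A.r1=1

outcome vector order: (A.r0,A.r1)
|PSO outcomes| = 4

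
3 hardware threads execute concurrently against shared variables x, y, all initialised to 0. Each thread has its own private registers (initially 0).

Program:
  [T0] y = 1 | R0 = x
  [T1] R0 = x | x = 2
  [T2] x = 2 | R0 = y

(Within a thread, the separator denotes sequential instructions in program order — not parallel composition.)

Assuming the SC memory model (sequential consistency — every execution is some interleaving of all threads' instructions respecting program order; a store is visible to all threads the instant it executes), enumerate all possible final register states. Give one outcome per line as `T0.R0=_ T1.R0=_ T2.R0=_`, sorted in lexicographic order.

outcome vector order: (T0.R0,T1.R0,T2.R0)
|SC outcomes| = 6

T0.R0=0 T1.R0=0 T2.R0=1
T0.R0=0 T1.R0=2 T2.R0=1
T0.R0=2 T1.R0=0 T2.R0=0
T0.R0=2 T1.R0=0 T2.R0=1
T0.R0=2 T1.R0=2 T2.R0=0
T0.R0=2 T1.R0=2 T2.R0=1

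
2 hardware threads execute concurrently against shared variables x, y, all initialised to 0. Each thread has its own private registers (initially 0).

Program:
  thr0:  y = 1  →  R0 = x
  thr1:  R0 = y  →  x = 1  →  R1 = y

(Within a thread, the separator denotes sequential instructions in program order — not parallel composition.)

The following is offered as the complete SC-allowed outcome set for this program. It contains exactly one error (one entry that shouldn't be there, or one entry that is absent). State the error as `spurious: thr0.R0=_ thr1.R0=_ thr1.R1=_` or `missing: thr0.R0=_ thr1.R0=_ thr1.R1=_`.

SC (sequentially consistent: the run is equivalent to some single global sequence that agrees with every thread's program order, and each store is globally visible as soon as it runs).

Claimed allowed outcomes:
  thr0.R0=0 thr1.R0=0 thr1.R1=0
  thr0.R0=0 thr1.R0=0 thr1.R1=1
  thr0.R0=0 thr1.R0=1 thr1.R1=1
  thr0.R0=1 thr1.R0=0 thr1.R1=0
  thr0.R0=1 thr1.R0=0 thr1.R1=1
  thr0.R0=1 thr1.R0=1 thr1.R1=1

outcome vector order: (thr0.R0,thr1.R0,thr1.R1)
[SC] allowed = {001; 011; 100; 101; 111}
claimed∖SC = {000}

spurious: thr0.R0=0 thr1.R0=0 thr1.R1=0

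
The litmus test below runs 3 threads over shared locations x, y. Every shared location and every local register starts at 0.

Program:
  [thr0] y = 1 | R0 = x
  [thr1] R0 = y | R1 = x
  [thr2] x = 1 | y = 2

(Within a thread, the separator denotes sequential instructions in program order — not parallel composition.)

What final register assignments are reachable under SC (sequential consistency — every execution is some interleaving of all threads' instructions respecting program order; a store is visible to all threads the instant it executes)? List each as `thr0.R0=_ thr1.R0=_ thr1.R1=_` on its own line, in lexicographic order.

thr0.R0=0 thr1.R0=0 thr1.R1=0
thr0.R0=0 thr1.R0=0 thr1.R1=1
thr0.R0=0 thr1.R0=1 thr1.R1=0
thr0.R0=0 thr1.R0=1 thr1.R1=1
thr0.R0=0 thr1.R0=2 thr1.R1=1
thr0.R0=1 thr1.R0=0 thr1.R1=0
thr0.R0=1 thr1.R0=0 thr1.R1=1
thr0.R0=1 thr1.R0=1 thr1.R1=0
thr0.R0=1 thr1.R0=1 thr1.R1=1
thr0.R0=1 thr1.R0=2 thr1.R1=1

outcome vector order: (thr0.R0,thr1.R0,thr1.R1)
|SC outcomes| = 10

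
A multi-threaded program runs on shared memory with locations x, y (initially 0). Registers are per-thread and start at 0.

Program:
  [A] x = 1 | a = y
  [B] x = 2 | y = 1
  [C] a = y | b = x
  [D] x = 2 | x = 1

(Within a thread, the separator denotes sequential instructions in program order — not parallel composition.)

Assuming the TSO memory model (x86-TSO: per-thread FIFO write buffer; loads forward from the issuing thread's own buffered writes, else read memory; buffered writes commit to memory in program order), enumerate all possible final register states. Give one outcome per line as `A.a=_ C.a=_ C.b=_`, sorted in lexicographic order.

A.a=0 C.a=0 C.b=0
A.a=0 C.a=0 C.b=1
A.a=0 C.a=0 C.b=2
A.a=0 C.a=1 C.b=1
A.a=0 C.a=1 C.b=2
A.a=1 C.a=0 C.b=0
A.a=1 C.a=0 C.b=1
A.a=1 C.a=0 C.b=2
A.a=1 C.a=1 C.b=1
A.a=1 C.a=1 C.b=2

outcome vector order: (A.a,C.a,C.b)
|TSO outcomes| = 10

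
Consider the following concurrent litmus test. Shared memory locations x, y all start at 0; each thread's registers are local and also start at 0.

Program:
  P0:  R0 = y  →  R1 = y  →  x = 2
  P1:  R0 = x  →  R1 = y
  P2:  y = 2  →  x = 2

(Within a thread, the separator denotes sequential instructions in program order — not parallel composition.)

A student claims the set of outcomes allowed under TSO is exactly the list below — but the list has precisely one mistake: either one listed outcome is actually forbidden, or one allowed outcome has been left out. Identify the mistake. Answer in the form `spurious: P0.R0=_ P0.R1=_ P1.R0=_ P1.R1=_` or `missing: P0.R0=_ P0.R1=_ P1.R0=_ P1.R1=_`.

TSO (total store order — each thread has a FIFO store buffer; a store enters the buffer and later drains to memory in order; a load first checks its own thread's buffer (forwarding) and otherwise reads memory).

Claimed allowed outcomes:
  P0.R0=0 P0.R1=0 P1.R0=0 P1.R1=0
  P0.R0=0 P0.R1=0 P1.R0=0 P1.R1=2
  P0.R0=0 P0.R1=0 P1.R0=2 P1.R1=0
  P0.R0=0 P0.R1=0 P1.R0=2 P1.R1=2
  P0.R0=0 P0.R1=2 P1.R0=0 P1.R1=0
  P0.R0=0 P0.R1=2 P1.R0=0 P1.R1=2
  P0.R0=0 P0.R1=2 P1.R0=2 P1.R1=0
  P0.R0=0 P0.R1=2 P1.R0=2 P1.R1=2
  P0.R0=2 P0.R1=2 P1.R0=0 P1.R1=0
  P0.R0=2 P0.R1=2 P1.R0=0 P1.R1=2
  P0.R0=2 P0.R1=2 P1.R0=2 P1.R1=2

spurious: P0.R0=0 P0.R1=2 P1.R0=2 P1.R1=0

outcome vector order: (P0.R0,P0.R1,P1.R0,P1.R1)
[TSO] allowed = {0/0/0/0, 0/0/0/2, 0/0/2/0, 0/0/2/2, 0/2/0/0, 0/2/0/2, 0/2/2/2, 2/2/0/0, 2/2/0/2, 2/2/2/2}
claimed∖TSO = {0/2/2/0}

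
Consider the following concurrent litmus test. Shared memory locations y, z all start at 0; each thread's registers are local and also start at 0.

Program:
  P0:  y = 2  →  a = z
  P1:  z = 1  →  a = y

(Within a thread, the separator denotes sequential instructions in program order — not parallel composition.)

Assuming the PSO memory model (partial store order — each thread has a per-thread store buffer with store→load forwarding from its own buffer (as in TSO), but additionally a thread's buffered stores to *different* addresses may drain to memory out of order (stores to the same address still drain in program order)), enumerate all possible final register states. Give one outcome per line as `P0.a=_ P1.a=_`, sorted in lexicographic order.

P0.a=0 P1.a=0
P0.a=0 P1.a=2
P0.a=1 P1.a=0
P0.a=1 P1.a=2

outcome vector order: (P0.a,P1.a)
|PSO outcomes| = 4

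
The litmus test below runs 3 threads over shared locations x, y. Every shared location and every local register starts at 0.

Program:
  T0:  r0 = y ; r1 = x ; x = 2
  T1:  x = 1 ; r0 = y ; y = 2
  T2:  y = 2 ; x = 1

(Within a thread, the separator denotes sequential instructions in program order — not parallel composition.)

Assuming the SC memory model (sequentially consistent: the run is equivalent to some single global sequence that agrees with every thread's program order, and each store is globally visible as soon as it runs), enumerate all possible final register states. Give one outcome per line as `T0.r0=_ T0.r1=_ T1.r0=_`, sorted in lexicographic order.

outcome vector order: (T0.r0,T0.r1,T1.r0)
|SC outcomes| = 7

T0.r0=0 T0.r1=0 T1.r0=0
T0.r0=0 T0.r1=0 T1.r0=2
T0.r0=0 T0.r1=1 T1.r0=0
T0.r0=0 T0.r1=1 T1.r0=2
T0.r0=2 T0.r1=0 T1.r0=2
T0.r0=2 T0.r1=1 T1.r0=0
T0.r0=2 T0.r1=1 T1.r0=2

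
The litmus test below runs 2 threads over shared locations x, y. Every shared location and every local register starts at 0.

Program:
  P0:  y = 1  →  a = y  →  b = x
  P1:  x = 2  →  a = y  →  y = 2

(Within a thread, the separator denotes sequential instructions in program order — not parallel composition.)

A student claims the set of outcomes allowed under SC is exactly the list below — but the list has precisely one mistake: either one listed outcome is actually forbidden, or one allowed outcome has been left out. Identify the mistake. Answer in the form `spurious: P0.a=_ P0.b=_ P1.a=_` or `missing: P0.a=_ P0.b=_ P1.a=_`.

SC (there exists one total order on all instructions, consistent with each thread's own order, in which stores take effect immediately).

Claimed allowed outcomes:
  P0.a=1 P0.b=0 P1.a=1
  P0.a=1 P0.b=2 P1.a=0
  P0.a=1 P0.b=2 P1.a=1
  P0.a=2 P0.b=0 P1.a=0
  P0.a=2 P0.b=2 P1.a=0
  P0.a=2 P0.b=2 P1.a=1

outcome vector order: (P0.a,P0.b,P1.a)
[SC] allowed = {1/0/1; 1/2/0; 1/2/1; 2/2/0; 2/2/1}
claimed∖SC = {2/0/0}

spurious: P0.a=2 P0.b=0 P1.a=0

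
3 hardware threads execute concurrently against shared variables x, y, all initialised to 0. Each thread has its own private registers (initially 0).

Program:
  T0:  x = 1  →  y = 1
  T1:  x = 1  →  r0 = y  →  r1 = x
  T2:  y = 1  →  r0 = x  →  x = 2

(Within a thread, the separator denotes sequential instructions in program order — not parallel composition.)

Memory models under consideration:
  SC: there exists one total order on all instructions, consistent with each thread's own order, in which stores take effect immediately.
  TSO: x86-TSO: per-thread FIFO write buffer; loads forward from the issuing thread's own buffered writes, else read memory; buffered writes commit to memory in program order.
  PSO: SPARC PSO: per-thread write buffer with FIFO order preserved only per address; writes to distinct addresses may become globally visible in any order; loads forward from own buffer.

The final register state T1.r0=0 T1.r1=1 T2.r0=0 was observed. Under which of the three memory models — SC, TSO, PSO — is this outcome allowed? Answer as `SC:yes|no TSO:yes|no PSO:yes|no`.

SC:no TSO:yes PSO:yes

outcome vector order: (T1.r0,T1.r1,T2.r0)
under SC → 0/1/1, 0/2/1, 1/1/0, 1/1/1, 1/2/0, 1/2/1
under TSO → 0/1/0, 0/1/1, 0/2/0, 0/2/1, 1/1/0, 1/1/1, 1/2/0, 1/2/1
under PSO → 0/1/0, 0/1/1, 0/2/0, 0/2/1, 1/1/0, 1/1/1, 1/2/0, 1/2/1
target 0/1/0 ∈ {TSO,PSO}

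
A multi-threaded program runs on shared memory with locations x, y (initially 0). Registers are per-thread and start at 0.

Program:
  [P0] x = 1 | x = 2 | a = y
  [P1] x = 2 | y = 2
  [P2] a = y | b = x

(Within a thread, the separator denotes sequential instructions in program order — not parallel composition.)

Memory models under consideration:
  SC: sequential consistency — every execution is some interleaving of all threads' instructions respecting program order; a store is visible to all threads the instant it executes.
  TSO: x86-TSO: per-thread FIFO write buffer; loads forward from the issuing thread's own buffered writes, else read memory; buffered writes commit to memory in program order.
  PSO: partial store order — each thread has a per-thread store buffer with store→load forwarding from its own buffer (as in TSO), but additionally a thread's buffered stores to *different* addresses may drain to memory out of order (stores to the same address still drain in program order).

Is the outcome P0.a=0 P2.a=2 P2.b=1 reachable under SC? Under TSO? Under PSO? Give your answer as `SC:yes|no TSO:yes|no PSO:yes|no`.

outcome vector order: (P0.a,P2.a,P2.b)
under SC → 0/0/0; 0/0/1; 0/0/2; 0/2/2; 2/0/0; 2/0/1; 2/0/2; 2/2/1; 2/2/2
under TSO → 0/0/0; 0/0/1; 0/0/2; 0/2/1; 0/2/2; 2/0/0; 2/0/1; 2/0/2; 2/2/1; 2/2/2
under PSO → 0/0/0; 0/0/1; 0/0/2; 0/2/0; 0/2/1; 0/2/2; 2/0/0; 2/0/1; 2/0/2; 2/2/0; 2/2/1; 2/2/2
target 0/2/1 ∈ {TSO,PSO}

SC:no TSO:yes PSO:yes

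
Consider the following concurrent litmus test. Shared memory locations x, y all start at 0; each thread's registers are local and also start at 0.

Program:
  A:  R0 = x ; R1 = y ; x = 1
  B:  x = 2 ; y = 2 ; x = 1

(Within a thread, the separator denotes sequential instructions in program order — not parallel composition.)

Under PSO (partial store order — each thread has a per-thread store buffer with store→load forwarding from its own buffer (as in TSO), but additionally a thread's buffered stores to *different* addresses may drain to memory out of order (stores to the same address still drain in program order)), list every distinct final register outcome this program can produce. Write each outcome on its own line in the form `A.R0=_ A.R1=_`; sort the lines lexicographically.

A.R0=0 A.R1=0
A.R0=0 A.R1=2
A.R0=1 A.R1=0
A.R0=1 A.R1=2
A.R0=2 A.R1=0
A.R0=2 A.R1=2

outcome vector order: (A.R0,A.R1)
|PSO outcomes| = 6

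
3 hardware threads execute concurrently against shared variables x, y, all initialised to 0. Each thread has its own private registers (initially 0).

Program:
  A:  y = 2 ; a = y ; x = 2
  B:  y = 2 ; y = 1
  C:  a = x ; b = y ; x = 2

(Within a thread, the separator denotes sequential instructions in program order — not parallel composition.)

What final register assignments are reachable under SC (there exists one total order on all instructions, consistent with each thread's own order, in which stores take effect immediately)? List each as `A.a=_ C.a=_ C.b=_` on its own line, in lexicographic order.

outcome vector order: (A.a,C.a,C.b)
|SC outcomes| = 9

A.a=1 C.a=0 C.b=0
A.a=1 C.a=0 C.b=1
A.a=1 C.a=0 C.b=2
A.a=1 C.a=2 C.b=1
A.a=2 C.a=0 C.b=0
A.a=2 C.a=0 C.b=1
A.a=2 C.a=0 C.b=2
A.a=2 C.a=2 C.b=1
A.a=2 C.a=2 C.b=2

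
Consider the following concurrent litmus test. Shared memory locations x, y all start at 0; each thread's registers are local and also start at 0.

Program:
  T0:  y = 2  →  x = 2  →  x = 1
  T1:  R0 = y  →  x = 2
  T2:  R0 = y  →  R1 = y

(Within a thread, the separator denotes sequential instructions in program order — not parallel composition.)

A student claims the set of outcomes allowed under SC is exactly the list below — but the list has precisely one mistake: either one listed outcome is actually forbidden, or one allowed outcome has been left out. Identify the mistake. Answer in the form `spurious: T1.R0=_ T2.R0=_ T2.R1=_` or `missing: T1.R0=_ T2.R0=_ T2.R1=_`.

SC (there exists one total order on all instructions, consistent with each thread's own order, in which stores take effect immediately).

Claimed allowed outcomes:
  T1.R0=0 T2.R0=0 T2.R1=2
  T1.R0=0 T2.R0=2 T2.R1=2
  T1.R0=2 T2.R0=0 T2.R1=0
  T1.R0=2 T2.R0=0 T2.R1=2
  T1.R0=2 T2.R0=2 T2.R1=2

missing: T1.R0=0 T2.R0=0 T2.R1=0

outcome vector order: (T1.R0,T2.R0,T2.R1)
under SC → 0/0/0; 0/0/2; 0/2/2; 2/0/0; 2/0/2; 2/2/2
SC∖claimed = {0/0/0}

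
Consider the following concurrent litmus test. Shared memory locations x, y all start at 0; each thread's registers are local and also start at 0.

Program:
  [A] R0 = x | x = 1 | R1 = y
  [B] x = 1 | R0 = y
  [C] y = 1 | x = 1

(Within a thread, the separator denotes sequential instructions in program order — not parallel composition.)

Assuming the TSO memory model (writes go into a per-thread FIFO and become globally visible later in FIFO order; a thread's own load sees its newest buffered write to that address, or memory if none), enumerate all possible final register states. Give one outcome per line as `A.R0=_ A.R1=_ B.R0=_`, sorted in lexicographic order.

A.R0=0 A.R1=0 B.R0=0
A.R0=0 A.R1=0 B.R0=1
A.R0=0 A.R1=1 B.R0=0
A.R0=0 A.R1=1 B.R0=1
A.R0=1 A.R1=0 B.R0=0
A.R0=1 A.R1=0 B.R0=1
A.R0=1 A.R1=1 B.R0=0
A.R0=1 A.R1=1 B.R0=1

outcome vector order: (A.R0,A.R1,B.R0)
|TSO outcomes| = 8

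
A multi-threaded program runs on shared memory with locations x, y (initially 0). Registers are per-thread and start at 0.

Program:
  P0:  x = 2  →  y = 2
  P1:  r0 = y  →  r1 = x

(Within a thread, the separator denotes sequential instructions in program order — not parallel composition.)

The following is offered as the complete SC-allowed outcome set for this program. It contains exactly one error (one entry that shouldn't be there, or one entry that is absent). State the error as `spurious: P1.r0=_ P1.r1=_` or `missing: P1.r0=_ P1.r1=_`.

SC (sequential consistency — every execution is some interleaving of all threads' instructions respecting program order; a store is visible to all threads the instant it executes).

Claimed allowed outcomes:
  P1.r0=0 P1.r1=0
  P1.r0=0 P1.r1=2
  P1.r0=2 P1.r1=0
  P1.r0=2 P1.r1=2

outcome vector order: (P1.r0,P1.r1)
SC (3): 0/0 0/2 2/2
claimed∖SC = {2/0}

spurious: P1.r0=2 P1.r1=0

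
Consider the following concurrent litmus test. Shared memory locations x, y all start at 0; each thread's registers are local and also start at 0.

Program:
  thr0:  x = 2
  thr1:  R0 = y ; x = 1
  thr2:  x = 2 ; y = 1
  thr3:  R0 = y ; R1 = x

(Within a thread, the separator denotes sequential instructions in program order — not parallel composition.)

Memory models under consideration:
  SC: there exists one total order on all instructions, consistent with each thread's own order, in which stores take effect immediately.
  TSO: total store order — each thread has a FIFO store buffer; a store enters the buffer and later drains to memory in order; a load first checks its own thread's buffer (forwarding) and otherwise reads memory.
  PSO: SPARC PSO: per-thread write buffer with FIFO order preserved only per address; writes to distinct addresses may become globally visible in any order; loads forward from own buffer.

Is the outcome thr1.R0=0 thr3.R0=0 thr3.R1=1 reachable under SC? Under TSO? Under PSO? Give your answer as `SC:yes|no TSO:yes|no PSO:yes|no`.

SC:yes TSO:yes PSO:yes

outcome vector order: (thr1.R0,thr3.R0,thr3.R1)
[SC] allowed = {0/0/0; 0/0/1; 0/0/2; 0/1/1; 0/1/2; 1/0/0; 1/0/1; 1/0/2; 1/1/1; 1/1/2}
[TSO] allowed = {0/0/0; 0/0/1; 0/0/2; 0/1/1; 0/1/2; 1/0/0; 1/0/1; 1/0/2; 1/1/1; 1/1/2}
[PSO] allowed = {0/0/0; 0/0/1; 0/0/2; 0/1/0; 0/1/1; 0/1/2; 1/0/0; 1/0/1; 1/0/2; 1/1/0; 1/1/1; 1/1/2}
target 0/0/1 ∈ {SC,TSO,PSO}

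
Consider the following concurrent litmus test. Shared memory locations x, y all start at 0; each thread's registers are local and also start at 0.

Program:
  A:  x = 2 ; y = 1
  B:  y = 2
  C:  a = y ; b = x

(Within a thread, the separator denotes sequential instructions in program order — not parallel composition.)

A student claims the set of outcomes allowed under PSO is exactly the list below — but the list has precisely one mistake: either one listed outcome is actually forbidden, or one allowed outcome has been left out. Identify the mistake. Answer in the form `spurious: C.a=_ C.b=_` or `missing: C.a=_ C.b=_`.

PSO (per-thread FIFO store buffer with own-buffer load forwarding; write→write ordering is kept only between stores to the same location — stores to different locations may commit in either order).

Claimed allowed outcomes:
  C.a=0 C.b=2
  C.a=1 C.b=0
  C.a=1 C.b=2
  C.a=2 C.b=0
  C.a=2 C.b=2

outcome vector order: (C.a,C.b)
[PSO] allowed = {0/0, 0/2, 1/0, 1/2, 2/0, 2/2}
PSO∖claimed = {0/0}

missing: C.a=0 C.b=0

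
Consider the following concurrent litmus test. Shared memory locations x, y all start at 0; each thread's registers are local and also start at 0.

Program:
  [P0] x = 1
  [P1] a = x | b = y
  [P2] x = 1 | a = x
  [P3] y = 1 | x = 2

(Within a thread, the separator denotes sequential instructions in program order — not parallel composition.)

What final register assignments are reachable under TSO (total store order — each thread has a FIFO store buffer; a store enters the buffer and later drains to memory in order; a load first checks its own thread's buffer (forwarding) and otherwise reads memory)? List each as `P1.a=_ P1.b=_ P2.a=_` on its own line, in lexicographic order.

P1.a=0 P1.b=0 P2.a=1
P1.a=0 P1.b=0 P2.a=2
P1.a=0 P1.b=1 P2.a=1
P1.a=0 P1.b=1 P2.a=2
P1.a=1 P1.b=0 P2.a=1
P1.a=1 P1.b=0 P2.a=2
P1.a=1 P1.b=1 P2.a=1
P1.a=1 P1.b=1 P2.a=2
P1.a=2 P1.b=1 P2.a=1
P1.a=2 P1.b=1 P2.a=2

outcome vector order: (P1.a,P1.b,P2.a)
|TSO outcomes| = 10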